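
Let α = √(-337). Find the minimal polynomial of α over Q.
m_α(x) = x^2 + 337

α satisfies α^2 + 337 = 0, so x^2 + 337 annihilates α. Since d = -337 is squarefree and ≠ 1, it is not a perfect square in Q, so x^2 + 337 has no rational root and is therefore irreducible over Q (a degree-2 polynomial over a field is irreducible iff it has no root). Hence m_α(x) = x^2 + 337.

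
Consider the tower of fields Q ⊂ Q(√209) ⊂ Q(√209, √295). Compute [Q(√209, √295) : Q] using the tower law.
[Q(√209, √295) : Q] = 4

[Q(√209):Q] = 2 (min poly x^2 - 209, irreducible since 209 is squarefree > 1). For the top step, suppose √295 ∈ Q(√209), say √295 = c + d√209 with c, d ∈ Q. Squaring: 295 = c^2 + 209d^2 + 2cd√209. Since √209 ∉ Q this forces 2cd = 0. If d = 0 then √295 = c ∈ Q, contradicting 295 squarefree > 1. If c = 0 then 295 = 209d^2, so 209·295 = (209d)^2 is a perfect square in Q — but 209·295 = 61655 is not a perfect square (since 209 and 295 are distinct squarefree integers). Contradiction. Hence √295 ∉ Q(√209), so x^2 - 295 stays irreducible over Q(√209) and [Q(√209, √295) : Q(√209)] = 2. By the tower law, [Q(√209, √295) : Q] = 2 · 2 = 4.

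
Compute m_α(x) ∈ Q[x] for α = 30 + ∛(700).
m_α(x) = x^3 - 90x^2 + 2700x - 27700

Set β = α - 30 = ∛(700), so β^3 = 700. Then (α - 30)^3 - 700 = 0, i.e. α is a root of g(x) = (x - 30)^3 - 700 = x^3 - 90x^2 + 2700x - 27700. Since g(x) = h(x - 30) where h(x) = x^3 - 700, and h is irreducible over Q (because 700 is not a perfect cube, so h has no rational root, and a monic cubic with no rational root is irreducible), g is also irreducible (irreducibility is preserved under the substitution x → x - 30). Hence m_α(x) = x^3 - 90x^2 + 2700x - 27700.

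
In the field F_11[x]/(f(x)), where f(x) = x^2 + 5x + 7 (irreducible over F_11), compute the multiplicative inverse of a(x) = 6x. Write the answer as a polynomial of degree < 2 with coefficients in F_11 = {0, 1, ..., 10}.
a(x)^(-1) ≡ 6x + 8 (mod f(x))

Since f is irreducible over F_11, F_11[x]/(f) is a field and a(x) ≠ 0 has an inverse. Apply the extended Euclidean algorithm to f(x) and a(x) in F_11[x]: f(x) = (2x + 10)·a(x) + (7). The last nonzero remainder is the constant 7 = gcd(f, a) in F_11. Back-substituting through the division chain expresses 7 = s(x)·a(x) + t(x)·f(x) with s(x) ≡ 9x + 1 (mod f), so (9x + 1)·a(x) ≡ 7 (mod f). Multiplying by 7^(-1) ≡ 8 in F_11 gives a(x)^(-1) ≡ 8·(9x + 1) ≡ 6x + 8 (mod f). Check: (6x)·(6x + 8) = 3x^2 + 4x ≡ 1 (mod x^2 + 5x + 7).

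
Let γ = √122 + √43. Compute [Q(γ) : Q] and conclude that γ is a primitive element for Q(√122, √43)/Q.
[Q(γ) : Q] = 4 (equivalently, Q(γ) = Q(√122, √43))

Obviously Q(γ) ⊆ Q(√122, √43), and [Q(√122, √43):Q] = 4 (since 122, 43 are distinct squarefree integers > 1 with 5246 not a perfect square). To show equality we compute the minimal polynomial of γ. From γ = √122 + √43: γ^2 = 122 + 2√(5246) + 43 = 165 + 2√(5246), so γ^2 - 165 = 2√(5246); squaring, (γ^2 - 165)^2 = 4·5246, i.e. γ^4 - 330γ^2 + 27225 - 20984 = 0, i.e. γ^4 - 330γ^2 + 6241 = 0. So γ is a root of x^4 - 330x^2 + 6241. This polynomial is irreducible over Q: it has no rational root (each ±√122 ± √43 is irrational), and any factorization into two quadratics over Q would force √(5246) ∈ Q (pairing opposite roots) or √122, √43 ∈ Q (other pairings), all impossible. Hence [Q(γ):Q] = 4 = [Q(√122, √43):Q], so Q(γ) = Q(√122, √43).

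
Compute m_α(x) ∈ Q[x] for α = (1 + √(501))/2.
m_α(x) = x^2 - x - 125

From 2α - 1 = √(501), squaring gives (2α - 1)^2 = 501, i.e. 4α^2 - 4α + 1 = 501, so α^2 - α + (1 - 501)/4 = 0. Since 501 ≡ 1 (mod 4), (1 - 501)/4 = -125 ∈ Z. The polynomial x^2 - x - 125 has discriminant 1 - 4·(-125) = 501, which is not a perfect square in Q (d = 501 is squarefree and ≠ 1), so x^2 - x - 125 is irreducible over Q. It is the minimal polynomial of α.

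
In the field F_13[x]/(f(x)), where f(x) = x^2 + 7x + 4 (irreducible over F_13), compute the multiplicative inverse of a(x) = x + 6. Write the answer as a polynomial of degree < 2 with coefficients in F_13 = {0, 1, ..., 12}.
a(x)^(-1) ≡ 7x + 7 (mod f(x))

Since f is irreducible over F_13, F_13[x]/(f) is a field and a(x) ≠ 0 has an inverse. Apply the extended Euclidean algorithm to f(x) and a(x) in F_13[x]: f(x) = (x + 1)·a(x) + (11). The last nonzero remainder is the constant 11 = gcd(f, a) in F_13. Back-substituting through the division chain expresses 11 = s(x)·a(x) + t(x)·f(x) with s(x) ≡ 12x + 12 (mod f), so (12x + 12)·a(x) ≡ 11 (mod f). Multiplying by 11^(-1) ≡ 6 in F_13 gives a(x)^(-1) ≡ 6·(12x + 12) ≡ 7x + 7 (mod f). Check: (x + 6)·(7x + 7) = 7x^2 + 10x + 3 ≡ 1 (mod x^2 + 7x + 4).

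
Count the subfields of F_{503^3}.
F_{503^3} has 2 subfields

The subfields of F_{p^n} are exactly the fields F_{p^d} for d | n (each is the fixed field of the unique index-d subgroup of Gal(F_{p^n}/F_p) ≅ Z/nZ). The divisors of n = 3 are {1, 3}, giving 2 subfields: F_{503^1}, F_{503^3}.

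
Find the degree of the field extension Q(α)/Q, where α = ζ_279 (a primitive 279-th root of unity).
[Q(α):Q] = 180

The minimal polynomial of ζ_279 over Q is the 279-th cyclotomic polynomial Φ_279(x), which is irreducible over Q and has degree φ(279) = 180. Hence [Q(α):Q] = φ(279) = 180.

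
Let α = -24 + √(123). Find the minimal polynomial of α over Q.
m_α(x) = x^2 + 48x + 453

From α + 24 = √(123), squaring gives (α + 24)^2 = 123, i.e. α^2 + 48α + 576 = 123, so α^2 + 48α + 453 = 0. The discriminant of x^2 + 48x + 453 is (48)^2 - 4·(453) = 2304 - 1812 = 492, and 4·(123) is not a perfect square in Q since 123 is squarefree and ≠ 1. Hence x^2 + 48x + 453 is irreducible over Q and is the minimal polynomial of α.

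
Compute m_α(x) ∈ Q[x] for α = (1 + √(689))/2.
m_α(x) = x^2 - x - 172

From 2α - 1 = √(689), squaring gives (2α - 1)^2 = 689, i.e. 4α^2 - 4α + 1 = 689, so α^2 - α + (1 - 689)/4 = 0. Since 689 ≡ 1 (mod 4), (1 - 689)/4 = -172 ∈ Z. The polynomial x^2 - x - 172 has discriminant 1 - 4·(-172) = 689, which is not a perfect square in Q (d = 689 is squarefree and ≠ 1), so x^2 - x - 172 is irreducible over Q. It is the minimal polynomial of α.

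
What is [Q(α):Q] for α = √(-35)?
[Q(α):Q] = 2

[Q(α):Q] equals the degree of the minimal polynomial of α. Here α^2 = -35 and x^2 + 35 is irreducible (d = -35 is squarefree, ≠ 1, hence not a square), so deg(m_α) = 2. Thus [Q(α):Q] = 2.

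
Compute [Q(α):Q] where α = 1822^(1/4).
[Q(α):Q] = 4

α is a root of x^4 - 1822. By Eisenstein's criterion at the prime p = 2 (which divides the constant term 1822 but p^2 = 4 does not, since 1822 is squarefree), x^4 - 1822 is irreducible over Q. Hence [Q(α):Q] = 4.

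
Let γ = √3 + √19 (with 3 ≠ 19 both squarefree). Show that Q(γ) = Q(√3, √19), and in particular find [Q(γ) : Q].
[Q(γ) : Q] = 4 (equivalently, Q(γ) = Q(√3, √19))

Obviously Q(γ) ⊆ Q(√3, √19), and [Q(√3, √19):Q] = 4 (since 3, 19 are distinct squarefree integers > 1 with 57 not a perfect square). To show equality we compute the minimal polynomial of γ. From γ = √3 + √19: γ^2 = 3 + 2√(57) + 19 = 22 + 2√(57), so γ^2 - 22 = 2√(57); squaring, (γ^2 - 22)^2 = 4·57, i.e. γ^4 - 44γ^2 + 484 - 228 = 0, i.e. γ^4 - 44γ^2 + 256 = 0. So γ is a root of x^4 - 44x^2 + 256. This polynomial is irreducible over Q: it has no rational root (each ±√3 ± √19 is irrational), and any factorization into two quadratics over Q would force √(57) ∈ Q (pairing opposite roots) or √3, √19 ∈ Q (other pairings), all impossible. Hence [Q(γ):Q] = 4 = [Q(√3, √19):Q], so Q(γ) = Q(√3, √19).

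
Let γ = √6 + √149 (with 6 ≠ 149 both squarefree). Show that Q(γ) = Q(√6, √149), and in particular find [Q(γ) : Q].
[Q(γ) : Q] = 4 (equivalently, Q(γ) = Q(√6, √149))

Obviously Q(γ) ⊆ Q(√6, √149), and [Q(√6, √149):Q] = 4 (since 6, 149 are distinct squarefree integers > 1 with 894 not a perfect square). To show equality we compute the minimal polynomial of γ. From γ = √6 + √149: γ^2 = 6 + 2√(894) + 149 = 155 + 2√(894), so γ^2 - 155 = 2√(894); squaring, (γ^2 - 155)^2 = 4·894, i.e. γ^4 - 310γ^2 + 24025 - 3576 = 0, i.e. γ^4 - 310γ^2 + 20449 = 0. So γ is a root of x^4 - 310x^2 + 20449. This polynomial is irreducible over Q: it has no rational root (each ±√6 ± √149 is irrational), and any factorization into two quadratics over Q would force √(894) ∈ Q (pairing opposite roots) or √6, √149 ∈ Q (other pairings), all impossible. Hence [Q(γ):Q] = 4 = [Q(√6, √149):Q], so Q(γ) = Q(√6, √149).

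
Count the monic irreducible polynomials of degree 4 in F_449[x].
There are 10160690400 monic irreducible polynomials of degree 4 over F_449

Each element of F_{449^4} that lies in no proper subfield is a root of exactly one monic irreducible of degree 4 over F_449, and each such polynomial has 4 distinct roots in F_{449^4}. By Möbius inversion the count is N_449(4) = (1/4) Σ_{d|4} μ(4/d) · 449^d = (1/4)(μ(4)·449^1 + μ(2)·449^2 + μ(1)·449^4) = 40642761600/4 = 10160690400.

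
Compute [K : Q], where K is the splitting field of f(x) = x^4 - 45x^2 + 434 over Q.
[K : Q] = 4

Solving the quadratic in x^2: x^2 = (45 ± √(45^2 - 4·434))/2 = (45 ± √289)/2 = (45 ± 17)/2, giving x^2 = 31 or x^2 = 14. So f(x) = (x^2 - 31)(x^2 - 14) and the roots of f are ±√31, ±√14. Hence the splitting field is K = Q(√31, √14). Since 31 and 14 are distinct squarefree integers > 1, their product 434 is not a perfect square, so √14 ∉ Q(√31). By the tower law [K:Q] = [Q(√31,√14):Q(√31)] · [Q(√31):Q] = 2 · 2 = 4.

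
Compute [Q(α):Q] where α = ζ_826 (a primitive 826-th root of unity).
[Q(α):Q] = 348

The minimal polynomial of ζ_826 over Q is the 826-th cyclotomic polynomial Φ_826(x), which is irreducible over Q and has degree φ(826) = 348. Hence [Q(α):Q] = φ(826) = 348.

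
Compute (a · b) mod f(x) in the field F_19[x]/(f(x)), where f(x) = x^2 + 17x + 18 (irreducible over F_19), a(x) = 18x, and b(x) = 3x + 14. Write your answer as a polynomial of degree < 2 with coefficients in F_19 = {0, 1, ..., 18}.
a · b ≡ 18x + 16 (mod f(x))

Multiply in F_19[x]: a(x)·b(x) = (18x)·(3x + 14) = 16x^2 + 5x. This has degree ≥ 2, so divide by f(x) over F_19: 16x^2 + 5x = (16)·(x^2 + 17x + 18) + (18x + 16). Hence a·b ≡ 18x + 16 (mod f). (F_19[x]/(f) is a field with 19^2 = 361 elements since f is irreducible of degree 2.)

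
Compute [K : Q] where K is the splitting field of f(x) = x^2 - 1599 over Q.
[K : Q] = 2

f(x) = x^2 - 1599 factors as (x - √1599)(x + √1599). The splitting field is K = Q(√1599). Since 1599 is squarefree and > 1, it is not a perfect square, so x^2 - 1599 is irreducible over Q and [Q(√1599) : Q] = 2. Hence [K : Q] = 2.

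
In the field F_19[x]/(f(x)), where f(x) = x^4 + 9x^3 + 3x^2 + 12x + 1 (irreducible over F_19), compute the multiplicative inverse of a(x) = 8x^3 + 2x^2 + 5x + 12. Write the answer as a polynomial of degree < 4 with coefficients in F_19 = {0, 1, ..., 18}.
a(x)^(-1) ≡ 2x^3 + 9x^2 + 14x + 16 (mod f(x))

Since f is irreducible over F_19, F_19[x]/(f) is a field and a(x) ≠ 0 has an inverse. Apply the extended Euclidean algorithm to f(x) and a(x) in F_19[x]: f(x) = (12x + 10)·a(x) + (18x^2 + 8x + 14);  a(x) = (11x + 10)·(18x^2 + 8x + 14) + (18x + 5);  (18x^2 + 8x + 14) = (x + 16)·(18x + 5) + (10). The last nonzero remainder is the constant 10 = gcd(f, a) in F_19. Back-substituting through the division chain expresses 10 = s(x)·a(x) + t(x)·f(x) with s(x) ≡ x^3 + 14x^2 + 7x + 8 (mod f), so (x^3 + 14x^2 + 7x + 8)·a(x) ≡ 10 (mod f). Multiplying by 10^(-1) ≡ 2 in F_19 gives a(x)^(-1) ≡ 2·(x^3 + 14x^2 + 7x + 8) ≡ 2x^3 + 9x^2 + 14x + 16 (mod f). Check: (8x^3 + 2x^2 + 5x + 12)·(2x^3 + 9x^2 + 14x + 16) = 16x^6 + 7x^4 + 16x^3 + x^2 + x + 2 ≡ 1 (mod x^4 + 9x^3 + 3x^2 + 12x + 1).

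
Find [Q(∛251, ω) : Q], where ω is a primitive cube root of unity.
[Q(∛251, ω) : Q] = 6

[Q(∛251):Q] = 3 (min poly x^3 - 251, irreducible since 251 is not a perfect cube). [Q(ω):Q] = 2 (min poly x^2 + x + 1). Since Q(∛251) ⊂ R and ω ∉ R, we have ω ∉ Q(∛251), so x^2 + x + 1 remains irreducible over Q(∛251) and [Q(∛251, ω) : Q(∛251)] = 2. By the tower law, [Q(∛251, ω) : Q] = 3 · 2 = 6. (In fact Q(∛251, ω) is the splitting field of x^3 - 251 over Q.)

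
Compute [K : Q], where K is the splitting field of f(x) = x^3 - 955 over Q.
[K : Q] = 6

The roots of x^3 - 955 are ∛955, ω∛955, ω^2∛955 where ω = e^(2πi/3) is a primitive cube root of unity, so K = Q(∛955, ω). Now [Q(∛955):Q] = 3 (since 955 is not a perfect cube, x^3 - 955 is irreducible) and [Q(ω):Q] = 2. Both 2 and 3 divide [K:Q], and [K:Q] ≤ 3·2 = 6, so [K:Q] = 6. (Equivalently: Q(∛955) ⊂ R but ω ∉ R, so [K : Q(∛955)] = 2.)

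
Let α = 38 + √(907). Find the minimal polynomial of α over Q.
m_α(x) = x^2 - 76x + 537

From α - 38 = √(907), squaring gives (α - 38)^2 = 907, i.e. α^2 - 76α + 1444 = 907, so α^2 - 76α + 537 = 0. The discriminant of x^2 - 76x + 537 is (-76)^2 - 4·(537) = 5776 - 2148 = 3628, and 4·(907) is not a perfect square in Q since 907 is squarefree and ≠ 1. Hence x^2 - 76x + 537 is irreducible over Q and is the minimal polynomial of α.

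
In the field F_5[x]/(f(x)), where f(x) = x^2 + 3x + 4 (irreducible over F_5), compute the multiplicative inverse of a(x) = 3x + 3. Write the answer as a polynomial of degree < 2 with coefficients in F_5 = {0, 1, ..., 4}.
a(x)^(-1) ≡ 4x + 3 (mod f(x))

Since f is irreducible over F_5, F_5[x]/(f) is a field and a(x) ≠ 0 has an inverse. Apply the extended Euclidean algorithm to f(x) and a(x) in F_5[x]: f(x) = (2x + 4)·a(x) + (2). The last nonzero remainder is the constant 2 = gcd(f, a) in F_5. Back-substituting through the division chain expresses 2 = s(x)·a(x) + t(x)·f(x) with s(x) ≡ 3x + 1 (mod f), so (3x + 1)·a(x) ≡ 2 (mod f). Multiplying by 2^(-1) ≡ 3 in F_5 gives a(x)^(-1) ≡ 3·(3x + 1) ≡ 4x + 3 (mod f). Check: (3x + 3)·(4x + 3) = 2x^2 + x + 4 ≡ 1 (mod x^2 + 3x + 4).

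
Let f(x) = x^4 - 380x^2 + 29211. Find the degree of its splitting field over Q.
[K : Q] = 4

Solving the quadratic in x^2: x^2 = (380 ± √(380^2 - 4·29211))/2 = (380 ± √27556)/2 = (380 ± 166)/2, giving x^2 = 273 or x^2 = 107. So f(x) = (x^2 - 273)(x^2 - 107) and the roots of f are ±√273, ±√107. Hence the splitting field is K = Q(√273, √107). Since 273 and 107 are distinct squarefree integers > 1, their product 29211 is not a perfect square, so √107 ∉ Q(√273). By the tower law [K:Q] = [Q(√273,√107):Q(√273)] · [Q(√273):Q] = 2 · 2 = 4.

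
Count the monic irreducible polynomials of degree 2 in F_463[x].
There are 106953 monic irreducible polynomials of degree 2 over F_463

Each element of F_{463^2} that lies in no proper subfield is a root of exactly one monic irreducible of degree 2 over F_463, and each such polynomial has 2 distinct roots in F_{463^2}. By Möbius inversion the count is N_463(2) = (1/2) Σ_{d|2} μ(2/d) · 463^d = (1/2)(μ(2)·463^1 + μ(1)·463^2) = 213906/2 = 106953.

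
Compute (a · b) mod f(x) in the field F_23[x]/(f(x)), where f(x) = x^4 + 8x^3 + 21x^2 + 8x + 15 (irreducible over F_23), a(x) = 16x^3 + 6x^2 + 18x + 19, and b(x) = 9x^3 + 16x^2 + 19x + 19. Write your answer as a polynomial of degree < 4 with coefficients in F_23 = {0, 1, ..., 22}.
a · b ≡ 5x^3 + 15x^2 + 2x + 7 (mod f(x))

Multiply in F_23[x]: a(x)·b(x) = (16x^3 + 6x^2 + 18x + 19)·(9x^3 + 16x^2 + 19x + 19) = 6x^6 + 11x^5 + 10x^4 + 3x^3 + x^2 + 13x + 16. This has degree ≥ 4, so divide by f(x) over F_23: 6x^6 + 11x^5 + 10x^4 + 3x^3 + x^2 + 13x + 16 = (6x^2 + 9x + 19)·(x^4 + 8x^3 + 21x^2 + 8x + 15) + (5x^3 + 15x^2 + 2x + 7). Hence a·b ≡ 5x^3 + 15x^2 + 2x + 7 (mod f). (F_23[x]/(f) is a field with 23^4 = 279841 elements since f is irreducible of degree 4.)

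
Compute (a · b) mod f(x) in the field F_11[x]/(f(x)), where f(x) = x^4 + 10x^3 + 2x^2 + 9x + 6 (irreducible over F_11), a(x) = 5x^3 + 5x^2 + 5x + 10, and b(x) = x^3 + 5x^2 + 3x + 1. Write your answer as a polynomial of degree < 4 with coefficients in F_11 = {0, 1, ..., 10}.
a · b ≡ 10x^3 + 3x^2 + 9x + 8 (mod f(x))

Multiply in F_11[x]: a(x)·b(x) = (5x^3 + 5x^2 + 5x + 10)·(x^3 + 5x^2 + 3x + 1) = 5x^6 + 8x^5 + x^4 + 4x^2 + 2x + 10. This has degree ≥ 4, so divide by f(x) over F_11: 5x^6 + 8x^5 + x^4 + 4x^2 + 2x + 10 = (5x^2 + 2x + 4)·(x^4 + 10x^3 + 2x^2 + 9x + 6) + (10x^3 + 3x^2 + 9x + 8). Hence a·b ≡ 10x^3 + 3x^2 + 9x + 8 (mod f). (F_11[x]/(f) is a field with 11^4 = 14641 elements since f is irreducible of degree 4.)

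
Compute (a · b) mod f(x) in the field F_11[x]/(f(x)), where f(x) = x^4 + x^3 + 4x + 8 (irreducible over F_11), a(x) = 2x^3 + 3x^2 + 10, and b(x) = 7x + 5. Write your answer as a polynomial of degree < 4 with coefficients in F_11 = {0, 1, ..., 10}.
a · b ≡ 6x^3 + 4x^2 + 3x + 4 (mod f(x))

Multiply in F_11[x]: a(x)·b(x) = (2x^3 + 3x^2 + 10)·(7x + 5) = 3x^4 + 9x^3 + 4x^2 + 4x + 6. This has degree ≥ 4, so divide by f(x) over F_11: 3x^4 + 9x^3 + 4x^2 + 4x + 6 = (3)·(x^4 + x^3 + 4x + 8) + (6x^3 + 4x^2 + 3x + 4). Hence a·b ≡ 6x^3 + 4x^2 + 3x + 4 (mod f). (F_11[x]/(f) is a field with 11^4 = 14641 elements since f is irreducible of degree 4.)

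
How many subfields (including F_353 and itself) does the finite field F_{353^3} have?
F_{353^3} has 2 subfields

The subfields of F_{p^n} are exactly the fields F_{p^d} for d | n (each is the fixed field of the unique index-d subgroup of Gal(F_{p^n}/F_p) ≅ Z/nZ). The divisors of n = 3 are {1, 3}, giving 2 subfields: F_{353^1}, F_{353^3}.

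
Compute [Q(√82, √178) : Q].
[Q(√82, √178) : Q] = 4

[Q(√82):Q] = 2 (min poly x^2 - 82, irreducible since 82 is squarefree > 1). For the top step, suppose √178 ∈ Q(√82), say √178 = c + d√82 with c, d ∈ Q. Squaring: 178 = c^2 + 82d^2 + 2cd√82. Since √82 ∉ Q this forces 2cd = 0. If d = 0 then √178 = c ∈ Q, contradicting 178 squarefree > 1. If c = 0 then 178 = 82d^2, so 82·178 = (82d)^2 is a perfect square in Q — but 82·178 = 14596 is not a perfect square (since 82 and 178 are distinct squarefree integers). Contradiction. Hence √178 ∉ Q(√82), so x^2 - 178 stays irreducible over Q(√82) and [Q(√82, √178) : Q(√82)] = 2. By the tower law, [Q(√82, √178) : Q] = 2 · 2 = 4.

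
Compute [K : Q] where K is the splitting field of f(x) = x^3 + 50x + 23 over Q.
[K : Q] = 6

By the rational root test, any rational root of the monic integer polynomial f(x) = x^3 + 50x + 23 must be an integer dividing the constant term 23, i.e. one of ±{1, 23}. Evaluating: f(1) = 74, f(-1) = -28, f(23) = 13340, f(-23) = -13294; none is 0, so f has no rational root and is therefore irreducible over Q (a cubic with no linear factor over a field is irreducible). For an irreducible cubic, the Galois group is A_3 or S_3 according as the discriminant disc(f) = -4a^3 - 27b^2 = -4·(50)^3 - 27·(23)^2 = -514283 is or is not a square in Q. Here disc(f) = -514283 is not a perfect square in Q, so the Galois group of f over Q is not contained in A_3 and must be all of S_3. The splitting field has degree |S_3| = 6 over Q, so [K : Q] = 6.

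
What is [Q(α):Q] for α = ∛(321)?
[Q(α):Q] = 3

The minimal polynomial of α is x^3 - 321, irreducible over Q since 321 is not a perfect cube (so x^3 - 321 has no rational root). Hence [Q(α):Q] = deg(m_α) = 3.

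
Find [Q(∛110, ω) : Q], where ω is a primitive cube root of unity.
[Q(∛110, ω) : Q] = 6

[Q(∛110):Q] = 3 (min poly x^3 - 110, irreducible since 110 is not a perfect cube). [Q(ω):Q] = 2 (min poly x^2 + x + 1). Since Q(∛110) ⊂ R and ω ∉ R, we have ω ∉ Q(∛110), so x^2 + x + 1 remains irreducible over Q(∛110) and [Q(∛110, ω) : Q(∛110)] = 2. By the tower law, [Q(∛110, ω) : Q] = 3 · 2 = 6. (In fact Q(∛110, ω) is the splitting field of x^3 - 110 over Q.)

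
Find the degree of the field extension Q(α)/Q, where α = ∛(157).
[Q(α):Q] = 3

The minimal polynomial of α is x^3 - 157, irreducible over Q since 157 is not a perfect cube (so x^3 - 157 has no rational root). Hence [Q(α):Q] = deg(m_α) = 3.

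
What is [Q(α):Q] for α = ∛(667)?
[Q(α):Q] = 3

The minimal polynomial of α is x^3 - 667, irreducible over Q since 667 is not a perfect cube (so x^3 - 667 has no rational root). Hence [Q(α):Q] = deg(m_α) = 3.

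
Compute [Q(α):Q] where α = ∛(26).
[Q(α):Q] = 3

The minimal polynomial of α is x^3 - 26, irreducible over Q since 26 is not a perfect cube (so x^3 - 26 has no rational root). Hence [Q(α):Q] = deg(m_α) = 3.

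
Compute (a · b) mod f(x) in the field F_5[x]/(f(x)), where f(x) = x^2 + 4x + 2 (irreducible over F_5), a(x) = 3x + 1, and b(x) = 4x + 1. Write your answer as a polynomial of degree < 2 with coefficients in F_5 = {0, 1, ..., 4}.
a · b ≡ 4x + 2 (mod f(x))

Multiply in F_5[x]: a(x)·b(x) = (3x + 1)·(4x + 1) = 2x^2 + 2x + 1. This has degree ≥ 2, so divide by f(x) over F_5: 2x^2 + 2x + 1 = (2)·(x^2 + 4x + 2) + (4x + 2). Hence a·b ≡ 4x + 2 (mod f). (F_5[x]/(f) is a field with 5^2 = 25 elements since f is irreducible of degree 2.)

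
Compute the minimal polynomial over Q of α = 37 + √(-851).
m_α(x) = x^2 - 74x + 2220

From α - 37 = √(-851), squaring gives (α - 37)^2 = -851, i.e. α^2 - 74α + 1369 = -851, so α^2 - 74α + 2220 = 0. The discriminant of x^2 - 74x + 2220 is (-74)^2 - 4·(2220) = 5476 - 8880 = -3404, and 4·(-851) is not a perfect square in Q since -851 is squarefree and ≠ 1. Hence x^2 - 74x + 2220 is irreducible over Q and is the minimal polynomial of α.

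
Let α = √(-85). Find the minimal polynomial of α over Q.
m_α(x) = x^2 + 85

α satisfies α^2 + 85 = 0, so x^2 + 85 annihilates α. Since d = -85 is squarefree and ≠ 1, it is not a perfect square in Q, so x^2 + 85 has no rational root and is therefore irreducible over Q (a degree-2 polynomial over a field is irreducible iff it has no root). Hence m_α(x) = x^2 + 85.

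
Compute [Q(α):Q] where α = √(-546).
[Q(α):Q] = 2

[Q(α):Q] equals the degree of the minimal polynomial of α. Here α^2 = -546 and x^2 + 546 is irreducible (d = -546 is squarefree, ≠ 1, hence not a square), so deg(m_α) = 2. Thus [Q(α):Q] = 2.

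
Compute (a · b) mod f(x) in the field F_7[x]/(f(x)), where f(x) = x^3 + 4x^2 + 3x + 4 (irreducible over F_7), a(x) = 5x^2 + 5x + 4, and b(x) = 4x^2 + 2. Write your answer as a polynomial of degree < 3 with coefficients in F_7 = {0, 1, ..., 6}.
a · b ≡ 3x^2 + 5x + 3 (mod f(x))

Multiply in F_7[x]: a(x)·b(x) = (5x^2 + 5x + 4)·(4x^2 + 2) = 6x^4 + 6x^3 + 5x^2 + 3x + 1. This has degree ≥ 3, so divide by f(x) over F_7: 6x^4 + 6x^3 + 5x^2 + 3x + 1 = (6x + 3)·(x^3 + 4x^2 + 3x + 4) + (3x^2 + 5x + 3). Hence a·b ≡ 3x^2 + 5x + 3 (mod f). (F_7[x]/(f) is a field with 7^3 = 343 elements since f is irreducible of degree 3.)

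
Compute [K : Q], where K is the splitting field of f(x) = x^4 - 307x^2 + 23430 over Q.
[K : Q] = 4

Solving the quadratic in x^2: x^2 = (307 ± √(307^2 - 4·23430))/2 = (307 ± √529)/2 = (307 ± 23)/2, giving x^2 = 142 or x^2 = 165. So f(x) = (x^2 - 142)(x^2 - 165) and the roots of f are ±√142, ±√165. Hence the splitting field is K = Q(√142, √165). Since 142 and 165 are distinct squarefree integers > 1, their product 23430 is not a perfect square, so √165 ∉ Q(√142). By the tower law [K:Q] = [Q(√142,√165):Q(√142)] · [Q(√142):Q] = 2 · 2 = 4.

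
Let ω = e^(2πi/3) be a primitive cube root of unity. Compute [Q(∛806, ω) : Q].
[Q(∛806, ω) : Q] = 6

[Q(∛806):Q] = 3 (min poly x^3 - 806, irreducible since 806 is not a perfect cube). [Q(ω):Q] = 2 (min poly x^2 + x + 1). Since Q(∛806) ⊂ R and ω ∉ R, we have ω ∉ Q(∛806), so x^2 + x + 1 remains irreducible over Q(∛806) and [Q(∛806, ω) : Q(∛806)] = 2. By the tower law, [Q(∛806, ω) : Q] = 3 · 2 = 6. (In fact Q(∛806, ω) is the splitting field of x^3 - 806 over Q.)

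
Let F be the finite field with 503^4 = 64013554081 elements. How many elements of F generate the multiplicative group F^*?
There are φ(64013554080) = 14572800000 primitive elements

F_q^* is cyclic of order q - 1 = 64013554080. A cyclic group of order m has exactly φ(m) generators. Here m = 64013554080 = 2^5 · 3^2 · 5 · 7 · 251 · 25301, so the number of primitive elements is φ(64013554080) = 14572800000.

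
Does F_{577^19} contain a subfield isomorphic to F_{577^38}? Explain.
No: F_{577^38} is not a subfield of F_{577^19}

F_{p^m} embeds in F_{p^n} iff m | n. Here 38 ∤ 19 (since 19 = 0·38 + 19 with remainder 19 ≠ 0), so F_{577^38} is not a subfield of F_{577^19}. Equivalently: if it were, the tower law would give 38 = [F_{577^38}:F_577] dividing [F_{577^19}:F_577] = 19, contradiction.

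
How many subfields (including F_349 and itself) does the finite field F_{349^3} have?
F_{349^3} has 2 subfields

The subfields of F_{p^n} are exactly the fields F_{p^d} for d | n (each is the fixed field of the unique index-d subgroup of Gal(F_{p^n}/F_p) ≅ Z/nZ). The divisors of n = 3 are {1, 3}, giving 2 subfields: F_{349^1}, F_{349^3}.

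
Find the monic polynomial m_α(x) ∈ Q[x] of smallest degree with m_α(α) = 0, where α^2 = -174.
m_α(x) = x^2 + 174

α satisfies α^2 + 174 = 0, so x^2 + 174 annihilates α. Since d = -174 is squarefree and ≠ 1, it is not a perfect square in Q, so x^2 + 174 has no rational root and is therefore irreducible over Q (a degree-2 polynomial over a field is irreducible iff it has no root). Hence m_α(x) = x^2 + 174.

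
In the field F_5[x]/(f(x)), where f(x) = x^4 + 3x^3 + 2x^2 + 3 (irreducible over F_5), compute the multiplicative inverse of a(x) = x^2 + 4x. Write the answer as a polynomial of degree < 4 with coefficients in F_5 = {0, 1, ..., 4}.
a(x)^(-1) ≡ 3x^3 + 1 (mod f(x))

Since f is irreducible over F_5, F_5[x]/(f) is a field and a(x) ≠ 0 has an inverse. Apply the extended Euclidean algorithm to f(x) and a(x) in F_5[x]: f(x) = (x^2 + 4x + 1)·a(x) + (x + 3);  a(x) = (x + 1)·(x + 3) + (2). The last nonzero remainder is the constant 2 = gcd(f, a) in F_5. Back-substituting through the division chain expresses 2 = s(x)·a(x) + t(x)·f(x) with s(x) ≡ x^3 + 2 (mod f), so (x^3 + 2)·a(x) ≡ 2 (mod f). Multiplying by 2^(-1) ≡ 3 in F_5 gives a(x)^(-1) ≡ 3·(x^3 + 2) ≡ 3x^3 + 1 (mod f). Check: (x^2 + 4x)·(3x^3 + 1) = 3x^5 + 2x^4 + x^2 + 4x ≡ 1 (mod x^4 + 3x^3 + 2x^2 + 3).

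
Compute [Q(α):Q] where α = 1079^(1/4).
[Q(α):Q] = 4

α is a root of x^4 - 1079. By Eisenstein's criterion at the prime p = 13 (which divides the constant term 1079 but p^2 = 169 does not, since 1079 is squarefree), x^4 - 1079 is irreducible over Q. Hence [Q(α):Q] = 4.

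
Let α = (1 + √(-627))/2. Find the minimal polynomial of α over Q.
m_α(x) = x^2 - x + 157

From 2α - 1 = √(-627), squaring gives (2α - 1)^2 = -627, i.e. 4α^2 - 4α + 1 = -627, so α^2 - α + (1 + 627)/4 = 0. Since -627 ≡ 1 (mod 4), (1 + 627)/4 = 157 ∈ Z. The polynomial x^2 - x + 157 has discriminant 1 - 4·(157) = -627, which is not a perfect square in Q (d = -627 is squarefree and ≠ 1), so x^2 - x + 157 is irreducible over Q. It is the minimal polynomial of α.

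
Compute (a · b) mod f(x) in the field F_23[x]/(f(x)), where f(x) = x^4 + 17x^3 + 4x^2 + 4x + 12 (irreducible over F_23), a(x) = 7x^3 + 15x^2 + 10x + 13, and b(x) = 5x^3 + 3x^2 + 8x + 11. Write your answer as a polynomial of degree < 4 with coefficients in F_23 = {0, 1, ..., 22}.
a · b ≡ 5x^3 + 15x^2 + 10x + 13 (mod f(x))

Multiply in F_23[x]: a(x)·b(x) = (7x^3 + 15x^2 + 10x + 13)·(5x^3 + 3x^2 + 8x + 11) = 12x^6 + 4x^5 + 13x^4 + 16x^3 + 8x^2 + 7x + 5. This has degree ≥ 4, so divide by f(x) over F_23: 12x^6 + 4x^5 + 13x^4 + 16x^3 + 8x^2 + 7x + 5 = (12x^2 + 7x + 7)·(x^4 + 17x^3 + 4x^2 + 4x + 12) + (5x^3 + 15x^2 + 10x + 13). Hence a·b ≡ 5x^3 + 15x^2 + 10x + 13 (mod f). (F_23[x]/(f) is a field with 23^4 = 279841 elements since f is irreducible of degree 4.)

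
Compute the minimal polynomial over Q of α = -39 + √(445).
m_α(x) = x^2 + 78x + 1076

From α + 39 = √(445), squaring gives (α + 39)^2 = 445, i.e. α^2 + 78α + 1521 = 445, so α^2 + 78α + 1076 = 0. The discriminant of x^2 + 78x + 1076 is (78)^2 - 4·(1076) = 6084 - 4304 = 1780, and 4·(445) is not a perfect square in Q since 445 is squarefree and ≠ 1. Hence x^2 + 78x + 1076 is irreducible over Q and is the minimal polynomial of α.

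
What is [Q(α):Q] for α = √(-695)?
[Q(α):Q] = 2

[Q(α):Q] equals the degree of the minimal polynomial of α. Here α^2 = -695 and x^2 + 695 is irreducible (d = -695 is squarefree, ≠ 1, hence not a square), so deg(m_α) = 2. Thus [Q(α):Q] = 2.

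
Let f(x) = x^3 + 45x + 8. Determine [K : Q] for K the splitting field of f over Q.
[K : Q] = 6

By the rational root test, any rational root of the monic integer polynomial f(x) = x^3 + 45x + 8 must be an integer dividing the constant term 8, i.e. one of ±{1, 2, 4, 8}. Evaluating: f(1) = 54, f(-1) = -38, f(2) = 106, f(-2) = -90, f(4) = 252, f(-4) = -236, f(8) = 880, f(-8) = -864; none is 0, so f has no rational root and is therefore irreducible over Q (a cubic with no linear factor over a field is irreducible). For an irreducible cubic, the Galois group is A_3 or S_3 according as the discriminant disc(f) = -4a^3 - 27b^2 = -4·(45)^3 - 27·(8)^2 = -366228 is or is not a square in Q. Here disc(f) = -366228 is not a perfect square in Q, so the Galois group of f over Q is not contained in A_3 and must be all of S_3. The splitting field has degree |S_3| = 6 over Q, so [K : Q] = 6.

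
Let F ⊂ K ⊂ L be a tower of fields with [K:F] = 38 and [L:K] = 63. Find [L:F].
[L:F] = 2394

The tower law says that for any tower of field extensions F ⊂ K ⊂ L with finite degrees, [L:F] = [L:K] · [K:F]. Here this gives [L:F] = 63 · 38 = 2394.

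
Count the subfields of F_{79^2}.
F_{79^2} has 2 subfields

The subfields of F_{p^n} are exactly the fields F_{p^d} for d | n (each is the fixed field of the unique index-d subgroup of Gal(F_{p^n}/F_p) ≅ Z/nZ). The divisors of n = 2 are {1, 2}, giving 2 subfields: F_{79^1}, F_{79^2}.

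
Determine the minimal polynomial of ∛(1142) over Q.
m_α(x) = x^3 - 1142

α satisfies α^3 = 1142, so x^3 - 1142 annihilates α. By the rational root test, a rational root p/q (in lowest terms) of x^3 - 1142 would satisfy p^3 = 1142 q^3, forcing q = 1 and p^3 = 1142; but 1142 is not a perfect cube, contradiction. A monic cubic over Q with no rational root is irreducible (any nontrivial factorization would include a linear factor). Hence x^3 - 1142 is the minimal polynomial of α, and in particular [Q(α):Q] = 3.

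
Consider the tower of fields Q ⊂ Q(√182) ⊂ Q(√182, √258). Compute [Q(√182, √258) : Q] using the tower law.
[Q(√182, √258) : Q] = 4

[Q(√182):Q] = 2 (min poly x^2 - 182, irreducible since 182 is squarefree > 1). For the top step, suppose √258 ∈ Q(√182), say √258 = c + d√182 with c, d ∈ Q. Squaring: 258 = c^2 + 182d^2 + 2cd√182. Since √182 ∉ Q this forces 2cd = 0. If d = 0 then √258 = c ∈ Q, contradicting 258 squarefree > 1. If c = 0 then 258 = 182d^2, so 182·258 = (182d)^2 is a perfect square in Q — but 182·258 = 46956 is not a perfect square (since 182 and 258 are distinct squarefree integers). Contradiction. Hence √258 ∉ Q(√182), so x^2 - 258 stays irreducible over Q(√182) and [Q(√182, √258) : Q(√182)] = 2. By the tower law, [Q(√182, √258) : Q] = 2 · 2 = 4.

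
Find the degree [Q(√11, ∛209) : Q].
[Q(√11, ∛209) : Q] = 6

Let L = Q(√11, ∛209). Since Q(√11) ⊂ L and [Q(√11):Q] = 2, the tower law gives 2 | [L:Q]. Likewise Q(∛209) ⊂ L with [Q(∛209):Q] = 3 (because 209 is not a perfect cube), so 3 | [L:Q]. As gcd(2,3) = 1, [L:Q] is divisible by 6. Conversely L is generated over Q by √11 and ∛209, so [L:Q] ≤ 2·3 = 6. Therefore [Q(√11, ∛209) : Q] = 6.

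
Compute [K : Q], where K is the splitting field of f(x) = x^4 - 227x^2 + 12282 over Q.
[K : Q] = 4

Solving the quadratic in x^2: x^2 = (227 ± √(227^2 - 4·12282))/2 = (227 ± √2401)/2 = (227 ± 49)/2, giving x^2 = 89 or x^2 = 138. So f(x) = (x^2 - 89)(x^2 - 138) and the roots of f are ±√89, ±√138. Hence the splitting field is K = Q(√89, √138). Since 89 and 138 are distinct squarefree integers > 1, their product 12282 is not a perfect square, so √138 ∉ Q(√89). By the tower law [K:Q] = [Q(√89,√138):Q(√89)] · [Q(√89):Q] = 2 · 2 = 4.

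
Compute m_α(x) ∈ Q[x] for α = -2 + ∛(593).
m_α(x) = x^3 + 6x^2 + 12x - 585

Set β = α + 2 = ∛(593), so β^3 = 593. Then (α + 2)^3 - 593 = 0, i.e. α is a root of g(x) = (x + 2)^3 - 593 = x^3 + 6x^2 + 12x - 585. Since g(x) = h(x + 2) where h(x) = x^3 - 593, and h is irreducible over Q (because 593 is not a perfect cube, so h has no rational root, and a monic cubic with no rational root is irreducible), g is also irreducible (irreducibility is preserved under the substitution x → x + 2). Hence m_α(x) = x^3 + 6x^2 + 12x - 585.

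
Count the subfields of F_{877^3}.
F_{877^3} has 2 subfields

The subfields of F_{p^n} are exactly the fields F_{p^d} for d | n (each is the fixed field of the unique index-d subgroup of Gal(F_{p^n}/F_p) ≅ Z/nZ). The divisors of n = 3 are {1, 3}, giving 2 subfields: F_{877^1}, F_{877^3}.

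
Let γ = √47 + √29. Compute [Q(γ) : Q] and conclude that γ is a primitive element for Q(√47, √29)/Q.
[Q(γ) : Q] = 4 (equivalently, Q(γ) = Q(√47, √29))

Obviously Q(γ) ⊆ Q(√47, √29), and [Q(√47, √29):Q] = 4 (since 47, 29 are distinct squarefree integers > 1 with 1363 not a perfect square). To show equality we compute the minimal polynomial of γ. From γ = √47 + √29: γ^2 = 47 + 2√(1363) + 29 = 76 + 2√(1363), so γ^2 - 76 = 2√(1363); squaring, (γ^2 - 76)^2 = 4·1363, i.e. γ^4 - 152γ^2 + 5776 - 5452 = 0, i.e. γ^4 - 152γ^2 + 324 = 0. So γ is a root of x^4 - 152x^2 + 324. This polynomial is irreducible over Q: it has no rational root (each ±√47 ± √29 is irrational), and any factorization into two quadratics over Q would force √(1363) ∈ Q (pairing opposite roots) or √47, √29 ∈ Q (other pairings), all impossible. Hence [Q(γ):Q] = 4 = [Q(√47, √29):Q], so Q(γ) = Q(√47, √29).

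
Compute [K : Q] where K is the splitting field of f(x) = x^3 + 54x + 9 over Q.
[K : Q] = 6

By the rational root test, any rational root of the monic integer polynomial f(x) = x^3 + 54x + 9 must be an integer dividing the constant term 9, i.e. one of ±{1, 3, 9}. Evaluating: f(1) = 64, f(-1) = -46, f(3) = 198, f(-3) = -180, f(9) = 1224, f(-9) = -1206; none is 0, so f has no rational root and is therefore irreducible over Q (a cubic with no linear factor over a field is irreducible). For an irreducible cubic, the Galois group is A_3 or S_3 according as the discriminant disc(f) = -4a^3 - 27b^2 = -4·(54)^3 - 27·(9)^2 = -632043 is or is not a square in Q. Here disc(f) = -632043 is not a perfect square in Q, so the Galois group of f over Q is not contained in A_3 and must be all of S_3. The splitting field has degree |S_3| = 6 over Q, so [K : Q] = 6.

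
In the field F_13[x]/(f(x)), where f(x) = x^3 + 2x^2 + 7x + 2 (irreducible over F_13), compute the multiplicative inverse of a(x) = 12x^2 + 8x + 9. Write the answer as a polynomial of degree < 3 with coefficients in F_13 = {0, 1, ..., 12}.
a(x)^(-1) ≡ 9x^2 + 11x + 9 (mod f(x))

Since f is irreducible over F_13, F_13[x]/(f) is a field and a(x) ≠ 0 has an inverse. Apply the extended Euclidean algorithm to f(x) and a(x) in F_13[x]: f(x) = (12x + 3)·a(x) + (5x + 1);  a(x) = (5x + 11)·(5x + 1) + (11). The last nonzero remainder is the constant 11 = gcd(f, a) in F_13. Back-substituting through the division chain expresses 11 = s(x)·a(x) + t(x)·f(x) with s(x) ≡ 8x^2 + 4x + 8 (mod f), so (8x^2 + 4x + 8)·a(x) ≡ 11 (mod f). Multiplying by 11^(-1) ≡ 6 in F_13 gives a(x)^(-1) ≡ 6·(8x^2 + 4x + 8) ≡ 9x^2 + 11x + 9 (mod f). Check: (12x^2 + 8x + 9)·(9x^2 + 11x + 9) = 4x^4 + 9x^3 + 4x^2 + 2x + 3 ≡ 1 (mod x^3 + 2x^2 + 7x + 2).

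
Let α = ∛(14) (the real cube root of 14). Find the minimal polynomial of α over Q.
m_α(x) = x^3 - 14

α satisfies α^3 = 14, so x^3 - 14 annihilates α. By the rational root test, a rational root p/q (in lowest terms) of x^3 - 14 would satisfy p^3 = 14 q^3, forcing q = 1 and p^3 = 14; but 14 is not a perfect cube, contradiction. A monic cubic over Q with no rational root is irreducible (any nontrivial factorization would include a linear factor). Hence x^3 - 14 is the minimal polynomial of α, and in particular [Q(α):Q] = 3.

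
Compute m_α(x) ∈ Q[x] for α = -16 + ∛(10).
m_α(x) = x^3 + 48x^2 + 768x + 4086

Set β = α + 16 = ∛(10), so β^3 = 10. Then (α + 16)^3 - 10 = 0, i.e. α is a root of g(x) = (x + 16)^3 - 10 = x^3 + 48x^2 + 768x + 4086. Since g(x) = h(x + 16) where h(x) = x^3 - 10, and h is irreducible over Q (because 10 is not a perfect cube, so h has no rational root, and a monic cubic with no rational root is irreducible), g is also irreducible (irreducibility is preserved under the substitution x → x + 16). Hence m_α(x) = x^3 + 48x^2 + 768x + 4086.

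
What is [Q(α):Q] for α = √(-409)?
[Q(α):Q] = 2

[Q(α):Q] equals the degree of the minimal polynomial of α. Here α^2 = -409 and x^2 + 409 is irreducible (d = -409 is squarefree, ≠ 1, hence not a square), so deg(m_α) = 2. Thus [Q(α):Q] = 2.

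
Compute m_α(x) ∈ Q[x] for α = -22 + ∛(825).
m_α(x) = x^3 + 66x^2 + 1452x + 9823

Set β = α + 22 = ∛(825), so β^3 = 825. Then (α + 22)^3 - 825 = 0, i.e. α is a root of g(x) = (x + 22)^3 - 825 = x^3 + 66x^2 + 1452x + 9823. Since g(x) = h(x + 22) where h(x) = x^3 - 825, and h is irreducible over Q (because 825 is not a perfect cube, so h has no rational root, and a monic cubic with no rational root is irreducible), g is also irreducible (irreducibility is preserved under the substitution x → x + 22). Hence m_α(x) = x^3 + 66x^2 + 1452x + 9823.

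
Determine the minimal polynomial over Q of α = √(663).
m_α(x) = x^2 - 663

α satisfies α^2 - 663 = 0, so x^2 - 663 annihilates α. Since d = 663 is squarefree and ≠ 1, it is not a perfect square in Q, so x^2 - 663 has no rational root and is therefore irreducible over Q (a degree-2 polynomial over a field is irreducible iff it has no root). Hence m_α(x) = x^2 - 663.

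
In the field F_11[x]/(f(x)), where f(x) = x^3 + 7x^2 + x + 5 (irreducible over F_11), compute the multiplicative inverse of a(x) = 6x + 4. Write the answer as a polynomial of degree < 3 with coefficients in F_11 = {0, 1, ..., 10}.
a(x)^(-1) ≡ 2x^2 + 9x + 7 (mod f(x))

Since f is irreducible over F_11, F_11[x]/(f) is a field and a(x) ≠ 0 has an inverse. Apply the extended Euclidean algorithm to f(x) and a(x) in F_11[x]: f(x) = (2x^2 + 9x + 7)·a(x) + (10). The last nonzero remainder is the constant 10 = gcd(f, a) in F_11. Back-substituting through the division chain expresses 10 = s(x)·a(x) + t(x)·f(x) with s(x) ≡ 9x^2 + 2x + 4 (mod f), so (9x^2 + 2x + 4)·a(x) ≡ 10 (mod f). Multiplying by 10^(-1) ≡ 10 in F_11 gives a(x)^(-1) ≡ 10·(9x^2 + 2x + 4) ≡ 2x^2 + 9x + 7 (mod f). Check: (6x + 4)·(2x^2 + 9x + 7) = x^3 + 7x^2 + x + 6 ≡ 1 (mod x^3 + 7x^2 + x + 5).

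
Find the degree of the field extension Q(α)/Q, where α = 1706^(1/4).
[Q(α):Q] = 4

α is a root of x^4 - 1706. By Eisenstein's criterion at the prime p = 2 (which divides the constant term 1706 but p^2 = 4 does not, since 1706 is squarefree), x^4 - 1706 is irreducible over Q. Hence [Q(α):Q] = 4.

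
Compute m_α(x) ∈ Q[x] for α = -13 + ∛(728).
m_α(x) = x^3 + 39x^2 + 507x + 1469

Set β = α + 13 = ∛(728), so β^3 = 728. Then (α + 13)^3 - 728 = 0, i.e. α is a root of g(x) = (x + 13)^3 - 728 = x^3 + 39x^2 + 507x + 1469. Since g(x) = h(x + 13) where h(x) = x^3 - 728, and h is irreducible over Q (because 728 is not a perfect cube, so h has no rational root, and a monic cubic with no rational root is irreducible), g is also irreducible (irreducibility is preserved under the substitution x → x + 13). Hence m_α(x) = x^3 + 39x^2 + 507x + 1469.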